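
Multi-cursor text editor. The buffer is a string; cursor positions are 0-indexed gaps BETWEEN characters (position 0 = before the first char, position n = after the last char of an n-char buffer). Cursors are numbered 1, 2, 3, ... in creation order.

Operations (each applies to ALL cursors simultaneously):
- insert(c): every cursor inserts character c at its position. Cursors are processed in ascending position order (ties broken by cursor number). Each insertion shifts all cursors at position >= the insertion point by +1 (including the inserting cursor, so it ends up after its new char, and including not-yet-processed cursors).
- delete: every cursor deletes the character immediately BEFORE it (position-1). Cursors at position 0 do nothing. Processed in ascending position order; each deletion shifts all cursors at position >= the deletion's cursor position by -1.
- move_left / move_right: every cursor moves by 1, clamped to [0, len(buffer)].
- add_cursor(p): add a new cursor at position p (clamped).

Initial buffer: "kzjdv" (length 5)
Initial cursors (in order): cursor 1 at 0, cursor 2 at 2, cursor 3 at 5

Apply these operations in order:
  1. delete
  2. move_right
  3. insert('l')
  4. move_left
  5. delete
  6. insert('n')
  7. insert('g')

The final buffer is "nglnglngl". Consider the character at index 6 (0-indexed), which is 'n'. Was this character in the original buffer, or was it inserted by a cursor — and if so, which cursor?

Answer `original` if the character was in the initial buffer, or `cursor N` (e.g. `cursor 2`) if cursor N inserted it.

After op 1 (delete): buffer="kjd" (len 3), cursors c1@0 c2@1 c3@3, authorship ...
After op 2 (move_right): buffer="kjd" (len 3), cursors c1@1 c2@2 c3@3, authorship ...
After op 3 (insert('l')): buffer="kljldl" (len 6), cursors c1@2 c2@4 c3@6, authorship .1.2.3
After op 4 (move_left): buffer="kljldl" (len 6), cursors c1@1 c2@3 c3@5, authorship .1.2.3
After op 5 (delete): buffer="lll" (len 3), cursors c1@0 c2@1 c3@2, authorship 123
After op 6 (insert('n')): buffer="nlnlnl" (len 6), cursors c1@1 c2@3 c3@5, authorship 112233
After op 7 (insert('g')): buffer="nglnglngl" (len 9), cursors c1@2 c2@5 c3@8, authorship 111222333
Authorship (.=original, N=cursor N): 1 1 1 2 2 2 3 3 3
Index 6: author = 3

Answer: cursor 3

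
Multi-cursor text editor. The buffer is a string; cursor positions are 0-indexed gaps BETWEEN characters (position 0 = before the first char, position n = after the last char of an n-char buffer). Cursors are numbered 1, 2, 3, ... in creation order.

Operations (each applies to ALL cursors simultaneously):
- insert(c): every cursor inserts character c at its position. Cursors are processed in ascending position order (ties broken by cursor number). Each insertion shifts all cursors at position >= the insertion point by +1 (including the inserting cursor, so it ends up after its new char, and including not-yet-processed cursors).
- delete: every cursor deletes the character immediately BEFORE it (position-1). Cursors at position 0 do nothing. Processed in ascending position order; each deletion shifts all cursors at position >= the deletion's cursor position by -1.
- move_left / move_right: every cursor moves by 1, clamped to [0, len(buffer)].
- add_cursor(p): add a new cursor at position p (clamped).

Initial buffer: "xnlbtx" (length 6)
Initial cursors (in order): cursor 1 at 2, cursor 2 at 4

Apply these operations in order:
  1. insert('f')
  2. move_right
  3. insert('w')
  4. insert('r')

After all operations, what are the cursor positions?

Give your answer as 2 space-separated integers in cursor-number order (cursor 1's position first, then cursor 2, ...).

Answer: 6 11

Derivation:
After op 1 (insert('f')): buffer="xnflbftx" (len 8), cursors c1@3 c2@6, authorship ..1..2..
After op 2 (move_right): buffer="xnflbftx" (len 8), cursors c1@4 c2@7, authorship ..1..2..
After op 3 (insert('w')): buffer="xnflwbftwx" (len 10), cursors c1@5 c2@9, authorship ..1.1.2.2.
After op 4 (insert('r')): buffer="xnflwrbftwrx" (len 12), cursors c1@6 c2@11, authorship ..1.11.2.22.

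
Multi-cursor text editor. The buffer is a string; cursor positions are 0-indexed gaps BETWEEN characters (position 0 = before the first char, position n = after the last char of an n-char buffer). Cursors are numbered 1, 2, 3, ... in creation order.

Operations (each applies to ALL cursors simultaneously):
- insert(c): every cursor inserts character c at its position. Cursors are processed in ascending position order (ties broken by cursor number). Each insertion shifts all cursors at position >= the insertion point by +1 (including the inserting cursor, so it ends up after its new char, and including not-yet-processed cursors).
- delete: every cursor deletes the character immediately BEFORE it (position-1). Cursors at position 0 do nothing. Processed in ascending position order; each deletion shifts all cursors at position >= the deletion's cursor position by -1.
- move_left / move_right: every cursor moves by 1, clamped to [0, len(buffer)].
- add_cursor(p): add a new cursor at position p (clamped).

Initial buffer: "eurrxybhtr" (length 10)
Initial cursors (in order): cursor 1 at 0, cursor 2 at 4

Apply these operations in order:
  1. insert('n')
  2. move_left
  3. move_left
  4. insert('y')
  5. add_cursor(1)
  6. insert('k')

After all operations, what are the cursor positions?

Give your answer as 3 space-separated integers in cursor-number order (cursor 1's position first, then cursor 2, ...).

Answer: 3 9 3

Derivation:
After op 1 (insert('n')): buffer="neurrnxybhtr" (len 12), cursors c1@1 c2@6, authorship 1....2......
After op 2 (move_left): buffer="neurrnxybhtr" (len 12), cursors c1@0 c2@5, authorship 1....2......
After op 3 (move_left): buffer="neurrnxybhtr" (len 12), cursors c1@0 c2@4, authorship 1....2......
After op 4 (insert('y')): buffer="yneuryrnxybhtr" (len 14), cursors c1@1 c2@6, authorship 11...2.2......
After op 5 (add_cursor(1)): buffer="yneuryrnxybhtr" (len 14), cursors c1@1 c3@1 c2@6, authorship 11...2.2......
After op 6 (insert('k')): buffer="ykkneurykrnxybhtr" (len 17), cursors c1@3 c3@3 c2@9, authorship 1131...22.2......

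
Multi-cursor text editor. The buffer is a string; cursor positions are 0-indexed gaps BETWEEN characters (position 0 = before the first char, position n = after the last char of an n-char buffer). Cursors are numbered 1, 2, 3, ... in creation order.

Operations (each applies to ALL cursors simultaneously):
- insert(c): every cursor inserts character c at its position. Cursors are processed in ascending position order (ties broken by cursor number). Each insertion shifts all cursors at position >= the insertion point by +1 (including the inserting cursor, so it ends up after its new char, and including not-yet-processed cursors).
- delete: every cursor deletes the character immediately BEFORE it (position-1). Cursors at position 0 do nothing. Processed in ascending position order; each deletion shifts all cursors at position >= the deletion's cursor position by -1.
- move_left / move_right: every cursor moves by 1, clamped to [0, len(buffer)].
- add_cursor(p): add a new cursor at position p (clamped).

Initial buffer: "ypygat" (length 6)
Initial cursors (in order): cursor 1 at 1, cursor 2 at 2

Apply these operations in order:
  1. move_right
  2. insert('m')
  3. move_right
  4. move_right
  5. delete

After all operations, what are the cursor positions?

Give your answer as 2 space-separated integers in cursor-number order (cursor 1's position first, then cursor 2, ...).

After op 1 (move_right): buffer="ypygat" (len 6), cursors c1@2 c2@3, authorship ......
After op 2 (insert('m')): buffer="ypmymgat" (len 8), cursors c1@3 c2@5, authorship ..1.2...
After op 3 (move_right): buffer="ypmymgat" (len 8), cursors c1@4 c2@6, authorship ..1.2...
After op 4 (move_right): buffer="ypmymgat" (len 8), cursors c1@5 c2@7, authorship ..1.2...
After op 5 (delete): buffer="ypmygt" (len 6), cursors c1@4 c2@5, authorship ..1...

Answer: 4 5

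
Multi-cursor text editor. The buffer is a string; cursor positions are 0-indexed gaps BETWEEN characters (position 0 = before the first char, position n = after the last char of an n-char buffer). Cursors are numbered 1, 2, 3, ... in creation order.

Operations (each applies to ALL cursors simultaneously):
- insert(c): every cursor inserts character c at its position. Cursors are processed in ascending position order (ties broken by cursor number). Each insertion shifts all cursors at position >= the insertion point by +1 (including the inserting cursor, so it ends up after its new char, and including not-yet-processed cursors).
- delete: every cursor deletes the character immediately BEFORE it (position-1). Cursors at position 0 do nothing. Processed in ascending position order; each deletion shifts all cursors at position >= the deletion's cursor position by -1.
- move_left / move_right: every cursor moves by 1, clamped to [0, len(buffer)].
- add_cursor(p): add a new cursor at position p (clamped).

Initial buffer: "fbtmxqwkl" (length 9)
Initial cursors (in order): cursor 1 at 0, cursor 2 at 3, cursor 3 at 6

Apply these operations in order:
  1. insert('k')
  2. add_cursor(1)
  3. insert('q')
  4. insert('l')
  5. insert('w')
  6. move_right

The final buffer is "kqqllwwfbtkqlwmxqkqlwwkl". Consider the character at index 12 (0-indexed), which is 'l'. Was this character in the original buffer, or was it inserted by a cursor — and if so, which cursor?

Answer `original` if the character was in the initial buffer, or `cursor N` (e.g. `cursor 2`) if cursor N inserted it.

Answer: cursor 2

Derivation:
After op 1 (insert('k')): buffer="kfbtkmxqkwkl" (len 12), cursors c1@1 c2@5 c3@9, authorship 1...2...3...
After op 2 (add_cursor(1)): buffer="kfbtkmxqkwkl" (len 12), cursors c1@1 c4@1 c2@5 c3@9, authorship 1...2...3...
After op 3 (insert('q')): buffer="kqqfbtkqmxqkqwkl" (len 16), cursors c1@3 c4@3 c2@8 c3@13, authorship 114...22...33...
After op 4 (insert('l')): buffer="kqqllfbtkqlmxqkqlwkl" (len 20), cursors c1@5 c4@5 c2@11 c3@17, authorship 11414...222...333...
After op 5 (insert('w')): buffer="kqqllwwfbtkqlwmxqkqlwwkl" (len 24), cursors c1@7 c4@7 c2@14 c3@21, authorship 1141414...2222...3333...
After op 6 (move_right): buffer="kqqllwwfbtkqlwmxqkqlwwkl" (len 24), cursors c1@8 c4@8 c2@15 c3@22, authorship 1141414...2222...3333...
Authorship (.=original, N=cursor N): 1 1 4 1 4 1 4 . . . 2 2 2 2 . . . 3 3 3 3 . . .
Index 12: author = 2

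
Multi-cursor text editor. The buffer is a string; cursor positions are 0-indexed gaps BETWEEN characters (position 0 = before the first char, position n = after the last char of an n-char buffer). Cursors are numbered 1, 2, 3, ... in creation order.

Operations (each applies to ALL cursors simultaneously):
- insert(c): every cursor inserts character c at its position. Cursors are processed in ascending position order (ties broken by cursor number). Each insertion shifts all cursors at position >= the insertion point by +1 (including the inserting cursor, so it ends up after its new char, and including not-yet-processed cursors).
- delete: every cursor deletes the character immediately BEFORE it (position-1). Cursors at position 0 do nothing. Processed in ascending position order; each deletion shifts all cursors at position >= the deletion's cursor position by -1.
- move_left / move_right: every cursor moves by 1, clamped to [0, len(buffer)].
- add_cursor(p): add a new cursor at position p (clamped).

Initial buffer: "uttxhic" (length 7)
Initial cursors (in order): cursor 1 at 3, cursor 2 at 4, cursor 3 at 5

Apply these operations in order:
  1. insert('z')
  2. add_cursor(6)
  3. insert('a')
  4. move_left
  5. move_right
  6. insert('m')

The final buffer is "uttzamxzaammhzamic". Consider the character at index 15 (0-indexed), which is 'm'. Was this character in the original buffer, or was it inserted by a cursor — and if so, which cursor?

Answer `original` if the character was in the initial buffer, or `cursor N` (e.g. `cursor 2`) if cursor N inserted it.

Answer: cursor 3

Derivation:
After op 1 (insert('z')): buffer="uttzxzhzic" (len 10), cursors c1@4 c2@6 c3@8, authorship ...1.2.3..
After op 2 (add_cursor(6)): buffer="uttzxzhzic" (len 10), cursors c1@4 c2@6 c4@6 c3@8, authorship ...1.2.3..
After op 3 (insert('a')): buffer="uttzaxzaahzaic" (len 14), cursors c1@5 c2@9 c4@9 c3@12, authorship ...11.224.33..
After op 4 (move_left): buffer="uttzaxzaahzaic" (len 14), cursors c1@4 c2@8 c4@8 c3@11, authorship ...11.224.33..
After op 5 (move_right): buffer="uttzaxzaahzaic" (len 14), cursors c1@5 c2@9 c4@9 c3@12, authorship ...11.224.33..
After op 6 (insert('m')): buffer="uttzamxzaammhzamic" (len 18), cursors c1@6 c2@12 c4@12 c3@16, authorship ...111.22424.333..
Authorship (.=original, N=cursor N): . . . 1 1 1 . 2 2 4 2 4 . 3 3 3 . .
Index 15: author = 3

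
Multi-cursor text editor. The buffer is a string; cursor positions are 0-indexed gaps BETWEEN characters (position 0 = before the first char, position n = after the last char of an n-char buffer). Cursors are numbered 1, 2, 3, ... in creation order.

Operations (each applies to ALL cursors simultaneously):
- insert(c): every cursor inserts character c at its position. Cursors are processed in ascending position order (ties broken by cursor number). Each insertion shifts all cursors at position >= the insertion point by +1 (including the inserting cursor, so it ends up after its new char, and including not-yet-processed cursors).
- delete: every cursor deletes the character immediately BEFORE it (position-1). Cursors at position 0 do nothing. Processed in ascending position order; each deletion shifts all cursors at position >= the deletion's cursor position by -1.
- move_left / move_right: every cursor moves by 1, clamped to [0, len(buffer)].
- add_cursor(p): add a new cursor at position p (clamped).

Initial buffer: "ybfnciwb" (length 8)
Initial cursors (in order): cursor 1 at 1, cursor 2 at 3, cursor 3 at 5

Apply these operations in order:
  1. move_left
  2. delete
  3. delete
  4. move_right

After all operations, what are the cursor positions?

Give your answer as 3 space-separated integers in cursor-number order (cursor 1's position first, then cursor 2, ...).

Answer: 1 1 1

Derivation:
After op 1 (move_left): buffer="ybfnciwb" (len 8), cursors c1@0 c2@2 c3@4, authorship ........
After op 2 (delete): buffer="yfciwb" (len 6), cursors c1@0 c2@1 c3@2, authorship ......
After op 3 (delete): buffer="ciwb" (len 4), cursors c1@0 c2@0 c3@0, authorship ....
After op 4 (move_right): buffer="ciwb" (len 4), cursors c1@1 c2@1 c3@1, authorship ....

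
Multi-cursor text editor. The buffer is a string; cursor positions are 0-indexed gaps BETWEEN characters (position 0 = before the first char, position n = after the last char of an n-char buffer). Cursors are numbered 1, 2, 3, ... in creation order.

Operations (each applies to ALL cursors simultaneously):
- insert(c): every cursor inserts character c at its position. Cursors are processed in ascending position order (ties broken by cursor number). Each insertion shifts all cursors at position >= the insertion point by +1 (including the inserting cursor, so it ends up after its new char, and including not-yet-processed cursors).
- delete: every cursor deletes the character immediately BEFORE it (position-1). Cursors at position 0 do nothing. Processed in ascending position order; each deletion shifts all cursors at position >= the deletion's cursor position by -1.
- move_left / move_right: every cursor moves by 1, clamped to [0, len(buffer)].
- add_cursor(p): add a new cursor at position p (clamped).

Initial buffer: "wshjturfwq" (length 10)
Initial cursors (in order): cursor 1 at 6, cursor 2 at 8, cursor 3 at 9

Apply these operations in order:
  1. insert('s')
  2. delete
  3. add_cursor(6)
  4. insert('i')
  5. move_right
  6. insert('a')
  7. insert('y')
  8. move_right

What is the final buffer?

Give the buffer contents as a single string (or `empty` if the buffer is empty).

Answer: wshjtuiiraayyfiwayiqay

Derivation:
After op 1 (insert('s')): buffer="wshjtusrfswsq" (len 13), cursors c1@7 c2@10 c3@12, authorship ......1..2.3.
After op 2 (delete): buffer="wshjturfwq" (len 10), cursors c1@6 c2@8 c3@9, authorship ..........
After op 3 (add_cursor(6)): buffer="wshjturfwq" (len 10), cursors c1@6 c4@6 c2@8 c3@9, authorship ..........
After op 4 (insert('i')): buffer="wshjtuiirfiwiq" (len 14), cursors c1@8 c4@8 c2@11 c3@13, authorship ......14..2.3.
After op 5 (move_right): buffer="wshjtuiirfiwiq" (len 14), cursors c1@9 c4@9 c2@12 c3@14, authorship ......14..2.3.
After op 6 (insert('a')): buffer="wshjtuiiraafiwaiqa" (len 18), cursors c1@11 c4@11 c2@15 c3@18, authorship ......14.14.2.23.3
After op 7 (insert('y')): buffer="wshjtuiiraayyfiwayiqay" (len 22), cursors c1@13 c4@13 c2@18 c3@22, authorship ......14.1414.2.223.33
After op 8 (move_right): buffer="wshjtuiiraayyfiwayiqay" (len 22), cursors c1@14 c4@14 c2@19 c3@22, authorship ......14.1414.2.223.33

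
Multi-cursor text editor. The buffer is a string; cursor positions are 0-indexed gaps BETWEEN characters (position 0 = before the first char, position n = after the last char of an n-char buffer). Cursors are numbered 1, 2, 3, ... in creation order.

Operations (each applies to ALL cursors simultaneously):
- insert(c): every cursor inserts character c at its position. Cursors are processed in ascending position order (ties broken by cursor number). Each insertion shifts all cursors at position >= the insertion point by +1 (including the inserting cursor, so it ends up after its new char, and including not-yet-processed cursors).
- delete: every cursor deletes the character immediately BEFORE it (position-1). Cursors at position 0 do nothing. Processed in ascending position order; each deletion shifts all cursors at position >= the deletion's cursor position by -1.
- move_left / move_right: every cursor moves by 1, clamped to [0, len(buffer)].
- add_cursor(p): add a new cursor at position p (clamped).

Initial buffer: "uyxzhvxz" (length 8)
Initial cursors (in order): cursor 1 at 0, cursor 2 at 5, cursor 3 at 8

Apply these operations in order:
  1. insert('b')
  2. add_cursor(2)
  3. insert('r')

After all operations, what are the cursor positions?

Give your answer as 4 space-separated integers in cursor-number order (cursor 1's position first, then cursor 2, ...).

Answer: 2 10 15 4

Derivation:
After op 1 (insert('b')): buffer="buyxzhbvxzb" (len 11), cursors c1@1 c2@7 c3@11, authorship 1.....2...3
After op 2 (add_cursor(2)): buffer="buyxzhbvxzb" (len 11), cursors c1@1 c4@2 c2@7 c3@11, authorship 1.....2...3
After op 3 (insert('r')): buffer="bruryxzhbrvxzbr" (len 15), cursors c1@2 c4@4 c2@10 c3@15, authorship 11.4....22...33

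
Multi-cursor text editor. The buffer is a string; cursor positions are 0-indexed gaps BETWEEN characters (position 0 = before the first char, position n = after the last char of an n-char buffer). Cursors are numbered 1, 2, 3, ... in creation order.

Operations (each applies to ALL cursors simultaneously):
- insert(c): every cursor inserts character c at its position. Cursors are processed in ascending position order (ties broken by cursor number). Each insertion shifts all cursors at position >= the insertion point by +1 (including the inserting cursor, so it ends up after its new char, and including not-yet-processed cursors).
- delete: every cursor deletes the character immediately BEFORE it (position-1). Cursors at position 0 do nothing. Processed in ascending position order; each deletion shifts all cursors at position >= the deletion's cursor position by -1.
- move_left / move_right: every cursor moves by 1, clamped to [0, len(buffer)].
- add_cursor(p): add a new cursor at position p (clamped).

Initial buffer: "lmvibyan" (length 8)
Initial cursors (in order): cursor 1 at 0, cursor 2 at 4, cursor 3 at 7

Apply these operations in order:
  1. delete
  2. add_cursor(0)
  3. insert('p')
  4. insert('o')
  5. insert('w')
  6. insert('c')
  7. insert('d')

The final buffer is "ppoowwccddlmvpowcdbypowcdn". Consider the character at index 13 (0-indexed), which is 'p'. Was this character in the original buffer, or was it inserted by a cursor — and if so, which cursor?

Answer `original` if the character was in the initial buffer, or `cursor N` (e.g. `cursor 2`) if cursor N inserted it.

After op 1 (delete): buffer="lmvbyn" (len 6), cursors c1@0 c2@3 c3@5, authorship ......
After op 2 (add_cursor(0)): buffer="lmvbyn" (len 6), cursors c1@0 c4@0 c2@3 c3@5, authorship ......
After op 3 (insert('p')): buffer="pplmvpbypn" (len 10), cursors c1@2 c4@2 c2@6 c3@9, authorship 14...2..3.
After op 4 (insert('o')): buffer="ppoolmvpobypon" (len 14), cursors c1@4 c4@4 c2@9 c3@13, authorship 1414...22..33.
After op 5 (insert('w')): buffer="ppoowwlmvpowbypown" (len 18), cursors c1@6 c4@6 c2@12 c3@17, authorship 141414...222..333.
After op 6 (insert('c')): buffer="ppoowwcclmvpowcbypowcn" (len 22), cursors c1@8 c4@8 c2@15 c3@21, authorship 14141414...2222..3333.
After op 7 (insert('d')): buffer="ppoowwccddlmvpowcdbypowcdn" (len 26), cursors c1@10 c4@10 c2@18 c3@25, authorship 1414141414...22222..33333.
Authorship (.=original, N=cursor N): 1 4 1 4 1 4 1 4 1 4 . . . 2 2 2 2 2 . . 3 3 3 3 3 .
Index 13: author = 2

Answer: cursor 2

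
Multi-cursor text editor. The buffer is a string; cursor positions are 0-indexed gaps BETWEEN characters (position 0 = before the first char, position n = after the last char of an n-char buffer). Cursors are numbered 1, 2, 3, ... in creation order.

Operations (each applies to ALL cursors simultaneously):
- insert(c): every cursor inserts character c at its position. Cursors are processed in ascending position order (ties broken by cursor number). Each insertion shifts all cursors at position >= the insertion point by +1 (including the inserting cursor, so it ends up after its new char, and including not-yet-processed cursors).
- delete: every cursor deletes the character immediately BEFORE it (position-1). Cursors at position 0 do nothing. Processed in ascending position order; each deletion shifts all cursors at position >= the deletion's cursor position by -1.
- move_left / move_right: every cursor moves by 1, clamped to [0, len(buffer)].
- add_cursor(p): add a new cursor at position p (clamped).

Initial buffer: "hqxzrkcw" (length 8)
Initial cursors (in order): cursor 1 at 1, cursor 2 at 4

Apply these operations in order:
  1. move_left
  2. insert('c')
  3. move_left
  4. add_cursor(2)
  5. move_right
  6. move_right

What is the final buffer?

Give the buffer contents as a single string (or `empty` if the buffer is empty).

Answer: chqxczrkcw

Derivation:
After op 1 (move_left): buffer="hqxzrkcw" (len 8), cursors c1@0 c2@3, authorship ........
After op 2 (insert('c')): buffer="chqxczrkcw" (len 10), cursors c1@1 c2@5, authorship 1...2.....
After op 3 (move_left): buffer="chqxczrkcw" (len 10), cursors c1@0 c2@4, authorship 1...2.....
After op 4 (add_cursor(2)): buffer="chqxczrkcw" (len 10), cursors c1@0 c3@2 c2@4, authorship 1...2.....
After op 5 (move_right): buffer="chqxczrkcw" (len 10), cursors c1@1 c3@3 c2@5, authorship 1...2.....
After op 6 (move_right): buffer="chqxczrkcw" (len 10), cursors c1@2 c3@4 c2@6, authorship 1...2.....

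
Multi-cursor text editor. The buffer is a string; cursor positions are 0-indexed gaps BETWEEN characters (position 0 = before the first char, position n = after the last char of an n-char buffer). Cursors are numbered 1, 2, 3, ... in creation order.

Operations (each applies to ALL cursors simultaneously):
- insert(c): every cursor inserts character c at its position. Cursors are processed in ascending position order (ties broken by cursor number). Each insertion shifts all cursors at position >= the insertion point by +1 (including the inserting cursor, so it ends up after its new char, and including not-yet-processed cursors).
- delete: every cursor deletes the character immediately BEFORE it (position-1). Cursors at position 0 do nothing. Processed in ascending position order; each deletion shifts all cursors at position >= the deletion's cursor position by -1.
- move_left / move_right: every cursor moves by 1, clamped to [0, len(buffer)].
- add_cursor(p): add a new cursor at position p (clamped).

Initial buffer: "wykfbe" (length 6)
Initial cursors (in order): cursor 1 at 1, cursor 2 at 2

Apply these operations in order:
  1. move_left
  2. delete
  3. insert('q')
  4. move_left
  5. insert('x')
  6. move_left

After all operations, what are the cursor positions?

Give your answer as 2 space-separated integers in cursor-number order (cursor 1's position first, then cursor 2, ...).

After op 1 (move_left): buffer="wykfbe" (len 6), cursors c1@0 c2@1, authorship ......
After op 2 (delete): buffer="ykfbe" (len 5), cursors c1@0 c2@0, authorship .....
After op 3 (insert('q')): buffer="qqykfbe" (len 7), cursors c1@2 c2@2, authorship 12.....
After op 4 (move_left): buffer="qqykfbe" (len 7), cursors c1@1 c2@1, authorship 12.....
After op 5 (insert('x')): buffer="qxxqykfbe" (len 9), cursors c1@3 c2@3, authorship 1122.....
After op 6 (move_left): buffer="qxxqykfbe" (len 9), cursors c1@2 c2@2, authorship 1122.....

Answer: 2 2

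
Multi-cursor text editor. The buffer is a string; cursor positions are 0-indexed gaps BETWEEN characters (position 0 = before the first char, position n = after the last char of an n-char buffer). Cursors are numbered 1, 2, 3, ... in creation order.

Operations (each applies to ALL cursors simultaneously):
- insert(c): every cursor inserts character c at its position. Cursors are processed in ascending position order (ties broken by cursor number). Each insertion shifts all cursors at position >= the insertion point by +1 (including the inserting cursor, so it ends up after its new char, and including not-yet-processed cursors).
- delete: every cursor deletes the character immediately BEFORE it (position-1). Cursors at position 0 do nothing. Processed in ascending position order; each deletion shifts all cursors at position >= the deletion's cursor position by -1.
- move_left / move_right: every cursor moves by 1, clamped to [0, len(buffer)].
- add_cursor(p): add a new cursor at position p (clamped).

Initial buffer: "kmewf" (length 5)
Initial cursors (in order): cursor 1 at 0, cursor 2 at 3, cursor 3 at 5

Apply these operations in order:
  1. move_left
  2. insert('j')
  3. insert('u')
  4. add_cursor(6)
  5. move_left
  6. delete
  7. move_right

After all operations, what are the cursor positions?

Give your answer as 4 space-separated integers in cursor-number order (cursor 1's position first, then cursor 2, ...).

Answer: 1 3 6 3

Derivation:
After op 1 (move_left): buffer="kmewf" (len 5), cursors c1@0 c2@2 c3@4, authorship .....
After op 2 (insert('j')): buffer="jkmjewjf" (len 8), cursors c1@1 c2@4 c3@7, authorship 1..2..3.
After op 3 (insert('u')): buffer="jukmjuewjuf" (len 11), cursors c1@2 c2@6 c3@10, authorship 11..22..33.
After op 4 (add_cursor(6)): buffer="jukmjuewjuf" (len 11), cursors c1@2 c2@6 c4@6 c3@10, authorship 11..22..33.
After op 5 (move_left): buffer="jukmjuewjuf" (len 11), cursors c1@1 c2@5 c4@5 c3@9, authorship 11..22..33.
After op 6 (delete): buffer="ukuewuf" (len 7), cursors c1@0 c2@2 c4@2 c3@5, authorship 1.2..3.
After op 7 (move_right): buffer="ukuewuf" (len 7), cursors c1@1 c2@3 c4@3 c3@6, authorship 1.2..3.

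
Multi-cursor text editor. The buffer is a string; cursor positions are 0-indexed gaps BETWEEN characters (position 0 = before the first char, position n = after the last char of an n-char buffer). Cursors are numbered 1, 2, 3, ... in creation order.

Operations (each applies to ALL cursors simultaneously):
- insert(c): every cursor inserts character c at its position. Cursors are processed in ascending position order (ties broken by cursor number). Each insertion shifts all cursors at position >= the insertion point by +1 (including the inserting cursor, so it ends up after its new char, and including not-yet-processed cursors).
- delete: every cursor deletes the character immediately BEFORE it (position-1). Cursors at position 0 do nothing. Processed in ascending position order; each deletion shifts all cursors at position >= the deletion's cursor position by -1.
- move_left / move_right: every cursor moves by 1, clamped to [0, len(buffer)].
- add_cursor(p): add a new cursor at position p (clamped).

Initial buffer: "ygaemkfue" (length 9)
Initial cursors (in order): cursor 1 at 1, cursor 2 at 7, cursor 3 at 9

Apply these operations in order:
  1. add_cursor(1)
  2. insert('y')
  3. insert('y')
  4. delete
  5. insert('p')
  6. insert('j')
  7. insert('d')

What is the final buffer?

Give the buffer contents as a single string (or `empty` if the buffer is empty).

Answer: yyyppjjddgaemkfypjdueypjd

Derivation:
After op 1 (add_cursor(1)): buffer="ygaemkfue" (len 9), cursors c1@1 c4@1 c2@7 c3@9, authorship .........
After op 2 (insert('y')): buffer="yyygaemkfyuey" (len 13), cursors c1@3 c4@3 c2@10 c3@13, authorship .14......2..3
After op 3 (insert('y')): buffer="yyyyygaemkfyyueyy" (len 17), cursors c1@5 c4@5 c2@13 c3@17, authorship .1414......22..33
After op 4 (delete): buffer="yyygaemkfyuey" (len 13), cursors c1@3 c4@3 c2@10 c3@13, authorship .14......2..3
After op 5 (insert('p')): buffer="yyyppgaemkfypueyp" (len 17), cursors c1@5 c4@5 c2@13 c3@17, authorship .1414......22..33
After op 6 (insert('j')): buffer="yyyppjjgaemkfypjueypj" (len 21), cursors c1@7 c4@7 c2@16 c3@21, authorship .141414......222..333
After op 7 (insert('d')): buffer="yyyppjjddgaemkfypjdueypjd" (len 25), cursors c1@9 c4@9 c2@19 c3@25, authorship .14141414......2222..3333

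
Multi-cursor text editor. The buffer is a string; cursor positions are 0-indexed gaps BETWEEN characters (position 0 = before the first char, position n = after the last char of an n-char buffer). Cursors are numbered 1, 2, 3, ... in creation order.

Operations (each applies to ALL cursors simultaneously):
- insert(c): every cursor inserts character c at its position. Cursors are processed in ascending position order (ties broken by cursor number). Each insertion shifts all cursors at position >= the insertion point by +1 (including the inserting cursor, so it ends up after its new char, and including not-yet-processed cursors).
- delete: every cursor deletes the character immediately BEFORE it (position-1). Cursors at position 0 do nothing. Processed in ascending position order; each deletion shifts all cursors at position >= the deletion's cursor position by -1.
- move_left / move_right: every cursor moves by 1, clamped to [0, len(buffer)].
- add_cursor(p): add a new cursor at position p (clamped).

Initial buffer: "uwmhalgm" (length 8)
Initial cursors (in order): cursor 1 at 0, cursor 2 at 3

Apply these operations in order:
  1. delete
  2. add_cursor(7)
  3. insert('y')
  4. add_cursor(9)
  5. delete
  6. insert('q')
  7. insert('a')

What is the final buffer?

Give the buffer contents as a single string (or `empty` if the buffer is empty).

Answer: qauwqahalgqqaa

Derivation:
After op 1 (delete): buffer="uwhalgm" (len 7), cursors c1@0 c2@2, authorship .......
After op 2 (add_cursor(7)): buffer="uwhalgm" (len 7), cursors c1@0 c2@2 c3@7, authorship .......
After op 3 (insert('y')): buffer="yuwyhalgmy" (len 10), cursors c1@1 c2@4 c3@10, authorship 1..2.....3
After op 4 (add_cursor(9)): buffer="yuwyhalgmy" (len 10), cursors c1@1 c2@4 c4@9 c3@10, authorship 1..2.....3
After op 5 (delete): buffer="uwhalg" (len 6), cursors c1@0 c2@2 c3@6 c4@6, authorship ......
After op 6 (insert('q')): buffer="quwqhalgqq" (len 10), cursors c1@1 c2@4 c3@10 c4@10, authorship 1..2....34
After op 7 (insert('a')): buffer="qauwqahalgqqaa" (len 14), cursors c1@2 c2@6 c3@14 c4@14, authorship 11..22....3434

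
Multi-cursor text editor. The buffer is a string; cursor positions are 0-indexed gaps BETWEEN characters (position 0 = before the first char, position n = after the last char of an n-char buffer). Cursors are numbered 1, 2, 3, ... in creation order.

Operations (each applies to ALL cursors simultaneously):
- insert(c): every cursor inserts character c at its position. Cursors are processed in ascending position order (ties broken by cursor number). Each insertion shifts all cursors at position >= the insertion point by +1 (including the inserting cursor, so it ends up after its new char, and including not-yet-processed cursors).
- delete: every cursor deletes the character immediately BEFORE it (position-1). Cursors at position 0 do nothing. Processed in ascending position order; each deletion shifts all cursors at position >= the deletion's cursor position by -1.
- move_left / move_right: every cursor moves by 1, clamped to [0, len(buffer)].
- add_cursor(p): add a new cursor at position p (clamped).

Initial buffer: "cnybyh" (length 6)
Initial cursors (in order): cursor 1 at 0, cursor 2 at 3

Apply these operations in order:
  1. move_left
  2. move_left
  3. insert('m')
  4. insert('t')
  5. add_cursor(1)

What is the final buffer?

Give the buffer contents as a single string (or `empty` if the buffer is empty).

After op 1 (move_left): buffer="cnybyh" (len 6), cursors c1@0 c2@2, authorship ......
After op 2 (move_left): buffer="cnybyh" (len 6), cursors c1@0 c2@1, authorship ......
After op 3 (insert('m')): buffer="mcmnybyh" (len 8), cursors c1@1 c2@3, authorship 1.2.....
After op 4 (insert('t')): buffer="mtcmtnybyh" (len 10), cursors c1@2 c2@5, authorship 11.22.....
After op 5 (add_cursor(1)): buffer="mtcmtnybyh" (len 10), cursors c3@1 c1@2 c2@5, authorship 11.22.....

Answer: mtcmtnybyh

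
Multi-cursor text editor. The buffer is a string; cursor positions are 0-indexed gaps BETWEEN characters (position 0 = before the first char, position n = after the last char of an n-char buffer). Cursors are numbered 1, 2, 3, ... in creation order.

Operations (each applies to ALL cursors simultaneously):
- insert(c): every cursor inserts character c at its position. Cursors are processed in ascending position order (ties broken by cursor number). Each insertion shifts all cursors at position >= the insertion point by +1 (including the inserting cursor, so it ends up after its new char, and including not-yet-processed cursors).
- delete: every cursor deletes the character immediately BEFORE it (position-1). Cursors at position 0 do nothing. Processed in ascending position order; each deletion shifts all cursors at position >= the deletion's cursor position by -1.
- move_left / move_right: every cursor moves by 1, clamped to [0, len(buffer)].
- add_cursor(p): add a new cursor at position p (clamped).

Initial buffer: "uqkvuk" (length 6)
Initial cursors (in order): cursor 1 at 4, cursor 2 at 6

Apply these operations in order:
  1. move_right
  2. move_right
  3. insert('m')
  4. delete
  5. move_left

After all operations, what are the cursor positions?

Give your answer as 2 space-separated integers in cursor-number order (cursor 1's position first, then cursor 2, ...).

Answer: 5 5

Derivation:
After op 1 (move_right): buffer="uqkvuk" (len 6), cursors c1@5 c2@6, authorship ......
After op 2 (move_right): buffer="uqkvuk" (len 6), cursors c1@6 c2@6, authorship ......
After op 3 (insert('m')): buffer="uqkvukmm" (len 8), cursors c1@8 c2@8, authorship ......12
After op 4 (delete): buffer="uqkvuk" (len 6), cursors c1@6 c2@6, authorship ......
After op 5 (move_left): buffer="uqkvuk" (len 6), cursors c1@5 c2@5, authorship ......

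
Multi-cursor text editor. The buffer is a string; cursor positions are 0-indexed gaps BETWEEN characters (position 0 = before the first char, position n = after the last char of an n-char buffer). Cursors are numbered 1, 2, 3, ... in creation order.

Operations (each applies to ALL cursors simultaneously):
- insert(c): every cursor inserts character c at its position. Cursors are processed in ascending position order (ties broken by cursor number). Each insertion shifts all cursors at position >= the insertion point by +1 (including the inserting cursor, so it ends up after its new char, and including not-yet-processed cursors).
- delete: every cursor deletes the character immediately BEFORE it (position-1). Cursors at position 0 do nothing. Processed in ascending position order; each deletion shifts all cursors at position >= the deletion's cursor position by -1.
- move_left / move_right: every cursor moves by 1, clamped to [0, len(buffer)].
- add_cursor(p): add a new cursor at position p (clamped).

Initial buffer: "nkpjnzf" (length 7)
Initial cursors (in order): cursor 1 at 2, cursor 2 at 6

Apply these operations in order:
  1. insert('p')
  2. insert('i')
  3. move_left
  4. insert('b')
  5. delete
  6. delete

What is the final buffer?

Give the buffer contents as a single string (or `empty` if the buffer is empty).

After op 1 (insert('p')): buffer="nkppjnzpf" (len 9), cursors c1@3 c2@8, authorship ..1....2.
After op 2 (insert('i')): buffer="nkpipjnzpif" (len 11), cursors c1@4 c2@10, authorship ..11....22.
After op 3 (move_left): buffer="nkpipjnzpif" (len 11), cursors c1@3 c2@9, authorship ..11....22.
After op 4 (insert('b')): buffer="nkpbipjnzpbif" (len 13), cursors c1@4 c2@11, authorship ..111....222.
After op 5 (delete): buffer="nkpipjnzpif" (len 11), cursors c1@3 c2@9, authorship ..11....22.
After op 6 (delete): buffer="nkipjnzif" (len 9), cursors c1@2 c2@7, authorship ..1....2.

Answer: nkipjnzif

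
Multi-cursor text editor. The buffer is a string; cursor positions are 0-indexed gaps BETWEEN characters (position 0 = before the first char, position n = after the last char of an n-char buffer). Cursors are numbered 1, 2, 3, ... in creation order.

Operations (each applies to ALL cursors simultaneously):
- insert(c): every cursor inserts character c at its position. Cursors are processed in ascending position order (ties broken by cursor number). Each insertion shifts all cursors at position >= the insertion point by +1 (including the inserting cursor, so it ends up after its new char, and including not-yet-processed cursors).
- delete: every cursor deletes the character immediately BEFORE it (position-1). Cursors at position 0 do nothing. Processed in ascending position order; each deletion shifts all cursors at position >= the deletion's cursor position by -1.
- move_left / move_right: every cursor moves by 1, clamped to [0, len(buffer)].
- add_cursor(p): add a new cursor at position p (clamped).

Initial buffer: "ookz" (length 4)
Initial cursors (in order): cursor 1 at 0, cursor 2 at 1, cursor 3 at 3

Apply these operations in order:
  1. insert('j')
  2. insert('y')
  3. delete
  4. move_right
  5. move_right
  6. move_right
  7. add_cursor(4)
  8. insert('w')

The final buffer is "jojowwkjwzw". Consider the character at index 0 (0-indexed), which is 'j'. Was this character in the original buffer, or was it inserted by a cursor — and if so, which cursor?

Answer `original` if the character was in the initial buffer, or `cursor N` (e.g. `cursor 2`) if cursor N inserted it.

Answer: cursor 1

Derivation:
After op 1 (insert('j')): buffer="jojokjz" (len 7), cursors c1@1 c2@3 c3@6, authorship 1.2..3.
After op 2 (insert('y')): buffer="jyojyokjyz" (len 10), cursors c1@2 c2@5 c3@9, authorship 11.22..33.
After op 3 (delete): buffer="jojokjz" (len 7), cursors c1@1 c2@3 c3@6, authorship 1.2..3.
After op 4 (move_right): buffer="jojokjz" (len 7), cursors c1@2 c2@4 c3@7, authorship 1.2..3.
After op 5 (move_right): buffer="jojokjz" (len 7), cursors c1@3 c2@5 c3@7, authorship 1.2..3.
After op 6 (move_right): buffer="jojokjz" (len 7), cursors c1@4 c2@6 c3@7, authorship 1.2..3.
After op 7 (add_cursor(4)): buffer="jojokjz" (len 7), cursors c1@4 c4@4 c2@6 c3@7, authorship 1.2..3.
After op 8 (insert('w')): buffer="jojowwkjwzw" (len 11), cursors c1@6 c4@6 c2@9 c3@11, authorship 1.2.14.32.3
Authorship (.=original, N=cursor N): 1 . 2 . 1 4 . 3 2 . 3
Index 0: author = 1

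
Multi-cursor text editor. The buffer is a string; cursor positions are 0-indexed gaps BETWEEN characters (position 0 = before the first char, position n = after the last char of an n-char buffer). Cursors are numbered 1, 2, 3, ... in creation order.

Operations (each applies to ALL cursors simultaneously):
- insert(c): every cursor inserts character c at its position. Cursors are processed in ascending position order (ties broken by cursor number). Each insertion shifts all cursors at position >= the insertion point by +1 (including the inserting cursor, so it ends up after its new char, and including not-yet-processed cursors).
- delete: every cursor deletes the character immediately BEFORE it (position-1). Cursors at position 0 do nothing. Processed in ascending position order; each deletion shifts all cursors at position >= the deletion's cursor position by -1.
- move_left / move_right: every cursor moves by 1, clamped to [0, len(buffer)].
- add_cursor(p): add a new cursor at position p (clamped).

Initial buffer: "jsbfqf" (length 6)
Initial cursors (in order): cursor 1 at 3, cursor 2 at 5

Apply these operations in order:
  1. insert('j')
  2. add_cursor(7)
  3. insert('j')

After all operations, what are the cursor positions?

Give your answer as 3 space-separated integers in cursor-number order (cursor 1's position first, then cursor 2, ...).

Answer: 5 10 10

Derivation:
After op 1 (insert('j')): buffer="jsbjfqjf" (len 8), cursors c1@4 c2@7, authorship ...1..2.
After op 2 (add_cursor(7)): buffer="jsbjfqjf" (len 8), cursors c1@4 c2@7 c3@7, authorship ...1..2.
After op 3 (insert('j')): buffer="jsbjjfqjjjf" (len 11), cursors c1@5 c2@10 c3@10, authorship ...11..223.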